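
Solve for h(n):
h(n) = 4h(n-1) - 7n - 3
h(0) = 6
First-order linear with linear forcing.
Homogeneous solution: h_h(n) = A·(4)^n.
Try particular h_p(n) = pn + q. Substituting:
  pn + q = 4(p(n-1) + q) - 7n - 3.
Matching the n-coefficient: p = 4p - 7 ⇒ p = \frac{7}{3}.
Matching constants: q = -4p + 4q - 3 ⇒ q = \frac{37}{9}.
General: h(n) = A·(4)^n + \frac{7 n}{3} + \frac{37}{9}.
Apply h(0) = 6: A + \frac{37}{9} = 6 ⇒ A = \frac{17}{9}.
So h(n) = \frac{17 \cdot 4^{n}}{9} + \frac{7 n}{3} + \frac{37}{9}.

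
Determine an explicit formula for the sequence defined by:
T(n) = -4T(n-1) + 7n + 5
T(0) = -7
First-order linear with linear forcing.
Homogeneous solution: T_h(n) = A·(-4)^n.
Try particular T_p(n) = pn + q. Substituting:
  pn + q = -4(p(n-1) + q) + 7n + 5.
Matching the n-coefficient: p = -4p + 7 ⇒ p = \frac{7}{5}.
Matching constants: q = 4p - 4q + 5 ⇒ q = \frac{53}{25}.
General: T(n) = A·(-4)^n + \frac{7 n}{5} + \frac{53}{25}.
Apply T(0) = -7: A + \frac{53}{25} = -7 ⇒ A = - \frac{228}{25}.
So T(n) = - \frac{228 \left(-4\right)^{n}}{25} + \frac{7 n}{5} + \frac{53}{25}.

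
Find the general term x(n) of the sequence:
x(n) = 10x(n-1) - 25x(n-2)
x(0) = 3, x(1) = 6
Characteristic equation: x² - 10x + 25 = 0, which is (x - (5))².
Repeated root r = 5.
General solution: x(n) = (A + Bn)·(5)^n.
From x(0) = 3: A = 3.
From x(1) = 6: (A + B)·(5) = 6 ⇒ B = - \frac{9}{5}.
So x(n) = \left(3 - \frac{9 n}{5}\right) \cdot (5)^n.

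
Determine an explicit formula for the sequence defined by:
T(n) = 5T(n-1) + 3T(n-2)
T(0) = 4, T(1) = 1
Characteristic equation: x² - 5x - 3 = 0.
Discriminant Δ = (5)² + 4·(3) = 37.
Roots r₁,₂ = (5 ± √37)/2, so r₁ = \frac{5}{2} + \frac{\sqrt{37}}{2}, r₂ = \frac{5}{2} - \frac{\sqrt{37}}{2}.
General solution: T(n) = A·r₁^n + B·r₂^n.
From the initial conditions, A + B = 4 and r₁A + r₂B = 1.
Since r₁ - r₂ = √37: A = (1 - (4)r₂)/√37 = 2 - \frac{9 \sqrt{37}}{37}, and B = 4 - A = \frac{9 \sqrt{37}}{37} + 2.
So T(n) = \left(2 - \frac{9 \sqrt{37}}{37}\right)\left(\frac{5}{2} + \frac{\sqrt{37}}{2}\right)^n + \left(\frac{9 \sqrt{37}}{37} + 2\right)\left(\frac{5}{2} - \frac{\sqrt{37}}{2}\right)^n.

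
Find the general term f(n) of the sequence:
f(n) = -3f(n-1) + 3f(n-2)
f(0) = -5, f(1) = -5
Characteristic equation: x² + 3x - 3 = 0.
Discriminant Δ = (-3)² + 4·(3) = 21.
Roots r₁,₂ = (-3 ± √21)/2, so r₁ = - \frac{3}{2} + \frac{\sqrt{21}}{2}, r₂ = - \frac{\sqrt{21}}{2} - \frac{3}{2}.
General solution: f(n) = A·r₁^n + B·r₂^n.
From the initial conditions, A + B = -5 and r₁A + r₂B = -5.
Since r₁ - r₂ = √21: A = (-5 - (-5)r₂)/√21 = - \frac{25 \sqrt{21}}{42} - \frac{5}{2}, and B = -5 - A = - \frac{5}{2} + \frac{25 \sqrt{21}}{42}.
So f(n) = \left(- \frac{25 \sqrt{21}}{42} - \frac{5}{2}\right)\left(- \frac{3}{2} + \frac{\sqrt{21}}{2}\right)^n + \left(- \frac{5}{2} + \frac{25 \sqrt{21}}{42}\right)\left(- \frac{\sqrt{21}}{2} - \frac{3}{2}\right)^n.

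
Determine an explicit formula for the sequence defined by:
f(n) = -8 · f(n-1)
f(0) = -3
Pure geometric recurrence with ratio -8.
By induction f(n) = f(0) · (-8)^n = - 3 \left(-8\right)^{n}.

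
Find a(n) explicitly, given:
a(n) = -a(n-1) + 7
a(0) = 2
First-order linear non-homogeneous.
Homogeneous solution: a_h(n) = A·(-1)^n.
Try constant particular solution a_p = K: K = -K + 7 ⇒ K = \frac{7}{2}.
General: a(n) = A·(-1)^n + \frac{7}{2}.
Apply a(0) = 2: A + \frac{7}{2} = 2 ⇒ A = - \frac{3}{2}.
So a(n) = \frac{7}{2} - \frac{3 \left(-1\right)^{n}}{2}.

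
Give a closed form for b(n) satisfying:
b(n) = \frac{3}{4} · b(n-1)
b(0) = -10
Pure geometric recurrence with ratio \frac{3}{4}.
By induction b(n) = b(0) · (\frac{3}{4})^n = - 10 \left(\frac{3}{4}\right)^{n}.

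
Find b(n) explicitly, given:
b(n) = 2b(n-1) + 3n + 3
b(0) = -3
First-order linear with linear forcing.
Homogeneous solution: b_h(n) = A·(2)^n.
Try particular b_p(n) = pn + q. Substituting:
  pn + q = 2(p(n-1) + q) + 3n + 3.
Matching the n-coefficient: p = 2p + 3 ⇒ p = -3.
Matching constants: q = -2p + 2q + 3 ⇒ q = -9.
General: b(n) = A·(2)^n - 3 n - 9.
Apply b(0) = -3: A - 9 = -3 ⇒ A = 6.
So b(n) = 6 \cdot 2^{n} - 3 n - 9.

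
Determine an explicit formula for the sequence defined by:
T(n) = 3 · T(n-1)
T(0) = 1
Pure geometric recurrence with ratio 3.
By induction T(n) = T(0) · (3)^n = 3^{n}.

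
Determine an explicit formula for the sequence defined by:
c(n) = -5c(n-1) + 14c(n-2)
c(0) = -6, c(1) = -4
Characteristic equation: x² + 5x - 14 = 0, which factors as (x - (2))(x - (-7)) = 0.
Roots r₁ = 2, r₂ = -7 (distinct).
General solution: c(n) = A·(2)^n + B·(-7)^n.
From c(0) = -6: A + B = -6.
From c(1) = -4: 2A - 7B = -4.
Solving: A = - \frac{46}{9}, B = - \frac{8}{9}.
So c(n) = - \frac{8 \left(-7\right)^{n}}{9} - \frac{46 \cdot 2^{n}}{9}.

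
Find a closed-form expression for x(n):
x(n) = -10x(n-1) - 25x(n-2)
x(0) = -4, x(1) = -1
Characteristic equation: x² + 10x + 25 = 0, which is (x - (-5))².
Repeated root r = -5.
General solution: x(n) = (A + Bn)·(-5)^n.
From x(0) = -4: A = -4.
From x(1) = -1: (A + B)·(-5) = -1 ⇒ B = \frac{21}{5}.
So x(n) = \left(\frac{21 n}{5} - 4\right) \cdot (-5)^n.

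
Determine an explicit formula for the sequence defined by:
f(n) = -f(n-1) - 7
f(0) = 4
First-order linear non-homogeneous.
Homogeneous solution: f_h(n) = A·(-1)^n.
Try constant particular solution f_p = K: K = -K - 7 ⇒ K = - \frac{7}{2}.
General: f(n) = A·(-1)^n - \frac{7}{2}.
Apply f(0) = 4: A - \frac{7}{2} = 4 ⇒ A = \frac{15}{2}.
So f(n) = \frac{15 \left(-1\right)^{n}}{2} - \frac{7}{2}.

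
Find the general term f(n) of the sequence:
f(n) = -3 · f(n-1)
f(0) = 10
Pure geometric recurrence with ratio -3.
By induction f(n) = f(0) · (-3)^n = 10 \left(-3\right)^{n}.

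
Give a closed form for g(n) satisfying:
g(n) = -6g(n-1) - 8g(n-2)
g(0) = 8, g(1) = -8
Characteristic equation: x² + 6x + 8 = 0, which factors as (x - (-2))(x - (-4)) = 0.
Roots r₁ = -2, r₂ = -4 (distinct).
General solution: g(n) = A·(-2)^n + B·(-4)^n.
From g(0) = 8: A + B = 8.
From g(1) = -8: -2A - 4B = -8.
Solving: A = 12, B = -4.
So g(n) = 12 \left(-2\right)^{n} - 4 \left(-4\right)^{n}.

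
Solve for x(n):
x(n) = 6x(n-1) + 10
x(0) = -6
First-order linear non-homogeneous.
Homogeneous solution: x_h(n) = A·(6)^n.
Try constant particular solution x_p = K: K = 6K + 10 ⇒ K = -2.
General: x(n) = A·(6)^n - 2.
Apply x(0) = -6: A - 2 = -6 ⇒ A = -4.
So x(n) = - 4 \cdot 6^{n} - 2.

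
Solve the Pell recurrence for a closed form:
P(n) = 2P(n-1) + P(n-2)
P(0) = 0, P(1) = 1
This is the Pell sequence.
Characteristic equation: x² - 2x - 1 = 0; roots r₁ = 1 + \sqrt{2}, r₂ = 1 - \sqrt{2}.
General: P(n) = A·r₁^n + B·r₂^n. Solving with P(0)=0, P(1)=1 gives A = \frac{\sqrt{2}}{4}, B = - \frac{\sqrt{2}}{4}.
So P(n) = \frac{\sqrt{2} \left(- \left(1 - \sqrt{2}\right)^{n} + \left(1 + \sqrt{2}\right)^{n}\right)}{4}.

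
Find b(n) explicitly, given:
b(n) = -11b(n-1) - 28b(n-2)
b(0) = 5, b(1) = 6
Characteristic equation: x² + 11x + 28 = 0, which factors as (x - (-7))(x - (-4)) = 0.
Roots r₁ = -7, r₂ = -4 (distinct).
General solution: b(n) = A·(-7)^n + B·(-4)^n.
From b(0) = 5: A + B = 5.
From b(1) = 6: -7A - 4B = 6.
Solving: A = - \frac{26}{3}, B = \frac{41}{3}.
So b(n) = \frac{41 \left(-4\right)^{n}}{3} - \frac{26 \left(-7\right)^{n}}{3}.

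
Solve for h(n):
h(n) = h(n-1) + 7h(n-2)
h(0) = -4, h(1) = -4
Characteristic equation: x² - x - 7 = 0.
Discriminant Δ = (1)² + 4·(7) = 29.
Roots r₁,₂ = (1 ± √29)/2, so r₁ = \frac{1}{2} + \frac{\sqrt{29}}{2}, r₂ = \frac{1}{2} - \frac{\sqrt{29}}{2}.
General solution: h(n) = A·r₁^n + B·r₂^n.
From the initial conditions, A + B = -4 and r₁A + r₂B = -4.
Since r₁ - r₂ = √29: A = (-4 - (-4)r₂)/√29 = -2 - \frac{2 \sqrt{29}}{29}, and B = -4 - A = -2 + \frac{2 \sqrt{29}}{29}.
So h(n) = \left(-2 - \frac{2 \sqrt{29}}{29}\right)\left(\frac{1}{2} + \frac{\sqrt{29}}{2}\right)^n + \left(-2 + \frac{2 \sqrt{29}}{29}\right)\left(\frac{1}{2} - \frac{\sqrt{29}}{2}\right)^n.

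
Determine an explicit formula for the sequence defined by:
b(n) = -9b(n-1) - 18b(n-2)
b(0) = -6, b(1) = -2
Characteristic equation: x² + 9x + 18 = 0, which factors as (x - (-3))(x - (-6)) = 0.
Roots r₁ = -3, r₂ = -6 (distinct).
General solution: b(n) = A·(-3)^n + B·(-6)^n.
From b(0) = -6: A + B = -6.
From b(1) = -2: -3A - 6B = -2.
Solving: A = - \frac{38}{3}, B = \frac{20}{3}.
So b(n) = - \frac{38 \left(-3\right)^{n}}{3} + \frac{20 \left(-6\right)^{n}}{3}.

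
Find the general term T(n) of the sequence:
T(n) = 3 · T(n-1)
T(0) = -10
Pure geometric recurrence with ratio 3.
By induction T(n) = T(0) · (3)^n = - 10 \cdot 3^{n}.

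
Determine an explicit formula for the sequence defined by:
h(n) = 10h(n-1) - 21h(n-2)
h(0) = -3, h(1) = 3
Characteristic equation: x² - 10x + 21 = 0, which factors as (x - (7))(x - (3)) = 0.
Roots r₁ = 7, r₂ = 3 (distinct).
General solution: h(n) = A·(7)^n + B·(3)^n.
From h(0) = -3: A + B = -3.
From h(1) = 3: 7A + 3B = 3.
Solving: A = 3, B = -6.
So h(n) = - 6 \cdot 3^{n} + 3 \cdot 7^{n}.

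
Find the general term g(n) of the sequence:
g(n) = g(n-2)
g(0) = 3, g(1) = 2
Characteristic equation: x² - 1 = 0, which factors as (x - (1))(x - (-1)) = 0.
Roots r₁ = 1, r₂ = -1 (distinct).
General solution: g(n) = A·(1)^n + B·(-1)^n.
From g(0) = 3: A + B = 3.
From g(1) = 2: A - B = 2.
Solving: A = \frac{5}{2}, B = \frac{1}{2}.
So g(n) = \frac{\left(-1\right)^{n}}{2} + \frac{5}{2}.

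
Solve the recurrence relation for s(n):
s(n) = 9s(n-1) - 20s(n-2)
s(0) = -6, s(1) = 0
Characteristic equation: x² - 9x + 20 = 0, which factors as (x - (5))(x - (4)) = 0.
Roots r₁ = 5, r₂ = 4 (distinct).
General solution: s(n) = A·(5)^n + B·(4)^n.
From s(0) = -6: A + B = -6.
From s(1) = 0: 5A + 4B = 0.
Solving: A = 24, B = -30.
So s(n) = - 30 \cdot 4^{n} + 24 \cdot 5^{n}.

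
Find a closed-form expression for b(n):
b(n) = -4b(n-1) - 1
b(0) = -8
First-order linear non-homogeneous.
Homogeneous solution: b_h(n) = A·(-4)^n.
Try constant particular solution b_p = K: K = -4K - 1 ⇒ K = - \frac{1}{5}.
General: b(n) = A·(-4)^n - \frac{1}{5}.
Apply b(0) = -8: A - \frac{1}{5} = -8 ⇒ A = - \frac{39}{5}.
So b(n) = - \frac{39 \left(-4\right)^{n}}{5} - \frac{1}{5}.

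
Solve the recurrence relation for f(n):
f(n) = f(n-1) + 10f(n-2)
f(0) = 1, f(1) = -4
Characteristic equation: x² - x - 10 = 0.
Discriminant Δ = (1)² + 4·(10) = 41.
Roots r₁,₂ = (1 ± √41)/2, so r₁ = \frac{1}{2} + \frac{\sqrt{41}}{2}, r₂ = \frac{1}{2} - \frac{\sqrt{41}}{2}.
General solution: f(n) = A·r₁^n + B·r₂^n.
From the initial conditions, A + B = 1 and r₁A + r₂B = -4.
Since r₁ - r₂ = √41: A = (-4 - (1)r₂)/√41 = \frac{1}{2} - \frac{9 \sqrt{41}}{82}, and B = 1 - A = \frac{1}{2} + \frac{9 \sqrt{41}}{82}.
So f(n) = \left(\frac{1}{2} - \frac{9 \sqrt{41}}{82}\right)\left(\frac{1}{2} + \frac{\sqrt{41}}{2}\right)^n + \left(\frac{1}{2} + \frac{9 \sqrt{41}}{82}\right)\left(\frac{1}{2} - \frac{\sqrt{41}}{2}\right)^n.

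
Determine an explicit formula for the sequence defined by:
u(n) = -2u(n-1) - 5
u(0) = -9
First-order linear non-homogeneous.
Homogeneous solution: u_h(n) = A·(-2)^n.
Try constant particular solution u_p = K: K = -2K - 5 ⇒ K = - \frac{5}{3}.
General: u(n) = A·(-2)^n - \frac{5}{3}.
Apply u(0) = -9: A - \frac{5}{3} = -9 ⇒ A = - \frac{22}{3}.
So u(n) = - \frac{22 \left(-2\right)^{n}}{3} - \frac{5}{3}.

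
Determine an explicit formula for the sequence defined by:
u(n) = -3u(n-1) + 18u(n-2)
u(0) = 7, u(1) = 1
Characteristic equation: x² + 3x - 18 = 0, which factors as (x - (-6))(x - (3)) = 0.
Roots r₁ = -6, r₂ = 3 (distinct).
General solution: u(n) = A·(-6)^n + B·(3)^n.
From u(0) = 7: A + B = 7.
From u(1) = 1: -6A + 3B = 1.
Solving: A = \frac{20}{9}, B = \frac{43}{9}.
So u(n) = \frac{20 \left(-6\right)^{n}}{9} + \frac{43 \cdot 3^{n}}{9}.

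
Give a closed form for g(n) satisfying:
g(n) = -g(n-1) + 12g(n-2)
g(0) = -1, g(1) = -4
Characteristic equation: x² + x - 12 = 0, which factors as (x - (3))(x - (-4)) = 0.
Roots r₁ = 3, r₂ = -4 (distinct).
General solution: g(n) = A·(3)^n + B·(-4)^n.
From g(0) = -1: A + B = -1.
From g(1) = -4: 3A - 4B = -4.
Solving: A = - \frac{8}{7}, B = \frac{1}{7}.
So g(n) = \frac{\left(-4\right)^{n}}{7} - \frac{8 \cdot 3^{n}}{7}.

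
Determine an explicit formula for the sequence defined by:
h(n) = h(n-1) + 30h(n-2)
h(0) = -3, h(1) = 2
Characteristic equation: x² - x - 30 = 0, which factors as (x - (-5))(x - (6)) = 0.
Roots r₁ = -5, r₂ = 6 (distinct).
General solution: h(n) = A·(-5)^n + B·(6)^n.
From h(0) = -3: A + B = -3.
From h(1) = 2: -5A + 6B = 2.
Solving: A = - \frac{20}{11}, B = - \frac{13}{11}.
So h(n) = - \frac{20 \left(-5\right)^{n}}{11} - \frac{13 \cdot 6^{n}}{11}.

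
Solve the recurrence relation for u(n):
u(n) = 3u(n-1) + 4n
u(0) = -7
First-order linear with linear forcing.
Homogeneous solution: u_h(n) = A·(3)^n.
Try particular u_p(n) = pn + q. Substituting:
  pn + q = 3(p(n-1) + q) + 4n.
Matching the n-coefficient: p = 3p + 4 ⇒ p = -2.
Matching constants: q = -3p + 3q ⇒ q = -3.
General: u(n) = A·(3)^n - 2 n - 3.
Apply u(0) = -7: A - 3 = -7 ⇒ A = -4.
So u(n) = - 4 \cdot 3^{n} - 2 n - 3.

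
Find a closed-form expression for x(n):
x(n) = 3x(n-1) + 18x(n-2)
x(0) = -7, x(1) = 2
Characteristic equation: x² - 3x - 18 = 0, which factors as (x - (6))(x - (-3)) = 0.
Roots r₁ = 6, r₂ = -3 (distinct).
General solution: x(n) = A·(6)^n + B·(-3)^n.
From x(0) = -7: A + B = -7.
From x(1) = 2: 6A - 3B = 2.
Solving: A = - \frac{19}{9}, B = - \frac{44}{9}.
So x(n) = - \frac{44 \left(-3\right)^{n}}{9} - \frac{19 \cdot 6^{n}}{9}.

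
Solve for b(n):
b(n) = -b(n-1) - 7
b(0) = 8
First-order linear non-homogeneous.
Homogeneous solution: b_h(n) = A·(-1)^n.
Try constant particular solution b_p = K: K = -K - 7 ⇒ K = - \frac{7}{2}.
General: b(n) = A·(-1)^n - \frac{7}{2}.
Apply b(0) = 8: A - \frac{7}{2} = 8 ⇒ A = \frac{23}{2}.
So b(n) = \frac{23 \left(-1\right)^{n}}{2} - \frac{7}{2}.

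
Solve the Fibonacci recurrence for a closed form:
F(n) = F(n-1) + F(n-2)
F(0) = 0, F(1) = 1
This is the Fibonacci sequence.
Characteristic equation: x² - x - 1 = 0; roots r₁ = \frac{1}{2} + \frac{\sqrt{5}}{2}, r₂ = \frac{1}{2} - \frac{\sqrt{5}}{2}.
General: F(n) = A·r₁^n + B·r₂^n. Solving with F(0)=0, F(1)=1 gives A = \frac{\sqrt{5}}{5}, B = - \frac{\sqrt{5}}{5}.
So F(n) = \frac{2^{- n} \sqrt{5} \left(- \left(1 - \sqrt{5}\right)^{n} + \left(1 + \sqrt{5}\right)^{n}\right)}{5}.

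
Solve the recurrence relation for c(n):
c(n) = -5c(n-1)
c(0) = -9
This is a homogeneous first-order recurrence with ratio -5.
By induction c(n) = c(0) · (-5)^n = - 9 \left(-5\right)^{n}.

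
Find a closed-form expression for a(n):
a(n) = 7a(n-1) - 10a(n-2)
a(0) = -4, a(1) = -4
Characteristic equation: x² - 7x + 10 = 0, which factors as (x - (2))(x - (5)) = 0.
Roots r₁ = 2, r₂ = 5 (distinct).
General solution: a(n) = A·(2)^n + B·(5)^n.
From a(0) = -4: A + B = -4.
From a(1) = -4: 2A + 5B = -4.
Solving: A = - \frac{16}{3}, B = \frac{4}{3}.
So a(n) = - \frac{16 \cdot 2^{n}}{3} + \frac{4 \cdot 5^{n}}{3}.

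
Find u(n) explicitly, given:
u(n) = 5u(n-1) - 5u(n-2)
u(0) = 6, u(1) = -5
Characteristic equation: x² - 5x + 5 = 0.
Discriminant Δ = (5)² + 4·(-5) = 5.
Roots r₁,₂ = (5 ± √5)/2, so r₁ = \frac{\sqrt{5}}{2} + \frac{5}{2}, r₂ = \frac{5}{2} - \frac{\sqrt{5}}{2}.
General solution: u(n) = A·r₁^n + B·r₂^n.
From the initial conditions, A + B = 6 and r₁A + r₂B = -5.
Since r₁ - r₂ = √5: A = (-5 - (6)r₂)/√5 = 3 - 4 \sqrt{5}, and B = 6 - A = 3 + 4 \sqrt{5}.
So u(n) = \left(3 - 4 \sqrt{5}\right)\left(\frac{\sqrt{5}}{2} + \frac{5}{2}\right)^n + \left(3 + 4 \sqrt{5}\right)\left(\frac{5}{2} - \frac{\sqrt{5}}{2}\right)^n.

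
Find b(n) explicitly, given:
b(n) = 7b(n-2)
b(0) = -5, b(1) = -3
Characteristic equation: x² - 7 = 0.
Discriminant Δ = (0)² + 4·(7) = 28.
Roots r₁,₂ = (0 ± √28)/2, so r₁ = \sqrt{7}, r₂ = - \sqrt{7}.
General solution: b(n) = A·r₁^n + B·r₂^n.
From the initial conditions, A + B = -5 and r₁A + r₂B = -3.
Since r₁ - r₂ = √28: A = (-3 - (-5)r₂)/√28 = - \frac{5}{2} - \frac{3 \sqrt{7}}{14}, and B = -5 - A = - \frac{5}{2} + \frac{3 \sqrt{7}}{14}.
So b(n) = \left(- \frac{5}{2} - \frac{3 \sqrt{7}}{14}\right)\left(\sqrt{7}\right)^n + \left(- \frac{5}{2} + \frac{3 \sqrt{7}}{14}\right)\left(- \sqrt{7}\right)^n.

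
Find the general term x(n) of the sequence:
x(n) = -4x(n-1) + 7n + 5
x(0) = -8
First-order linear with linear forcing.
Homogeneous solution: x_h(n) = A·(-4)^n.
Try particular x_p(n) = pn + q. Substituting:
  pn + q = -4(p(n-1) + q) + 7n + 5.
Matching the n-coefficient: p = -4p + 7 ⇒ p = \frac{7}{5}.
Matching constants: q = 4p - 4q + 5 ⇒ q = \frac{53}{25}.
General: x(n) = A·(-4)^n + \frac{7 n}{5} + \frac{53}{25}.
Apply x(0) = -8: A + \frac{53}{25} = -8 ⇒ A = - \frac{253}{25}.
So x(n) = - \frac{253 \left(-4\right)^{n}}{25} + \frac{7 n}{5} + \frac{53}{25}.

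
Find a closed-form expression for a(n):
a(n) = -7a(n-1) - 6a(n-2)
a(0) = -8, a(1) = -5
Characteristic equation: x² + 7x + 6 = 0, which factors as (x - (-1))(x - (-6)) = 0.
Roots r₁ = -1, r₂ = -6 (distinct).
General solution: a(n) = A·(-1)^n + B·(-6)^n.
From a(0) = -8: A + B = -8.
From a(1) = -5: -A - 6B = -5.
Solving: A = - \frac{53}{5}, B = \frac{13}{5}.
So a(n) = - \frac{53 \left(-1\right)^{n}}{5} + \frac{13 \left(-6\right)^{n}}{5}.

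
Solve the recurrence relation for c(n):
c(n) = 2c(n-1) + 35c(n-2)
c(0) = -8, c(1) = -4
Characteristic equation: x² - 2x - 35 = 0, which factors as (x - (7))(x - (-5)) = 0.
Roots r₁ = 7, r₂ = -5 (distinct).
General solution: c(n) = A·(7)^n + B·(-5)^n.
From c(0) = -8: A + B = -8.
From c(1) = -4: 7A - 5B = -4.
Solving: A = - \frac{11}{3}, B = - \frac{13}{3}.
So c(n) = - \frac{13 \left(-5\right)^{n}}{3} - \frac{11 \cdot 7^{n}}{3}.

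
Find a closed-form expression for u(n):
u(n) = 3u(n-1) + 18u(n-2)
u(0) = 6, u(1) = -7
Characteristic equation: x² - 3x - 18 = 0, which factors as (x - (-3))(x - (6)) = 0.
Roots r₁ = -3, r₂ = 6 (distinct).
General solution: u(n) = A·(-3)^n + B·(6)^n.
From u(0) = 6: A + B = 6.
From u(1) = -7: -3A + 6B = -7.
Solving: A = \frac{43}{9}, B = \frac{11}{9}.
So u(n) = \frac{43 \left(-3\right)^{n}}{9} + \frac{11 \cdot 6^{n}}{9}.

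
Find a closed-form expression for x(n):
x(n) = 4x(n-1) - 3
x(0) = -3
First-order linear non-homogeneous.
Homogeneous solution: x_h(n) = A·(4)^n.
Try constant particular solution x_p = K: K = 4K - 3 ⇒ K = 1.
General: x(n) = A·(4)^n + 1.
Apply x(0) = -3: A + 1 = -3 ⇒ A = -4.
So x(n) = 1 - 4 \cdot 4^{n}.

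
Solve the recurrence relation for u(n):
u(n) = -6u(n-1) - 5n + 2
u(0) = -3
First-order linear with linear forcing.
Homogeneous solution: u_h(n) = A·(-6)^n.
Try particular u_p(n) = pn + q. Substituting:
  pn + q = -6(p(n-1) + q) - 5n + 2.
Matching the n-coefficient: p = -6p - 5 ⇒ p = - \frac{5}{7}.
Matching constants: q = 6p - 6q + 2 ⇒ q = - \frac{16}{49}.
General: u(n) = A·(-6)^n - \frac{5 n}{7} - \frac{16}{49}.
Apply u(0) = -3: A - \frac{16}{49} = -3 ⇒ A = - \frac{131}{49}.
So u(n) = - \frac{131 \left(-6\right)^{n}}{49} - \frac{5 n}{7} - \frac{16}{49}.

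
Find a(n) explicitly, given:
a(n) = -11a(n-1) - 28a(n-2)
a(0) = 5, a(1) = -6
Characteristic equation: x² + 11x + 28 = 0, which factors as (x - (-7))(x - (-4)) = 0.
Roots r₁ = -7, r₂ = -4 (distinct).
General solution: a(n) = A·(-7)^n + B·(-4)^n.
From a(0) = 5: A + B = 5.
From a(1) = -6: -7A - 4B = -6.
Solving: A = - \frac{14}{3}, B = \frac{29}{3}.
So a(n) = \frac{29 \left(-4\right)^{n}}{3} - \frac{14 \left(-7\right)^{n}}{3}.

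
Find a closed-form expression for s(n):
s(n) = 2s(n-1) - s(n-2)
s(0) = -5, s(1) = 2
Characteristic equation: x² - 2x + 1 = 0, which is (x - (1))².
Repeated root r = 1.
General solution: s(n) = (A + Bn)·(1)^n.
From s(0) = -5: A = -5.
From s(1) = 2: (A + B)·(1) = 2 ⇒ B = 7.
So s(n) = \left(7 n - 5\right) \cdot (1)^n.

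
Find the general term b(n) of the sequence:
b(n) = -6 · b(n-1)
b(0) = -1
Pure geometric recurrence with ratio -6.
By induction b(n) = b(0) · (-6)^n = - \left(-6\right)^{n}.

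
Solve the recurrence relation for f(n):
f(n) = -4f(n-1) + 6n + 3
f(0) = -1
First-order linear with linear forcing.
Homogeneous solution: f_h(n) = A·(-4)^n.
Try particular f_p(n) = pn + q. Substituting:
  pn + q = -4(p(n-1) + q) + 6n + 3.
Matching the n-coefficient: p = -4p + 6 ⇒ p = \frac{6}{5}.
Matching constants: q = 4p - 4q + 3 ⇒ q = \frac{39}{25}.
General: f(n) = A·(-4)^n + \frac{6 n}{5} + \frac{39}{25}.
Apply f(0) = -1: A + \frac{39}{25} = -1 ⇒ A = - \frac{64}{25}.
So f(n) = - \frac{64 \left(-4\right)^{n}}{25} + \frac{6 n}{5} + \frac{39}{25}.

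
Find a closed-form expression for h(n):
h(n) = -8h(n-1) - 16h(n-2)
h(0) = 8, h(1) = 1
Characteristic equation: x² + 8x + 16 = 0, which is (x - (-4))².
Repeated root r = -4.
General solution: h(n) = (A + Bn)·(-4)^n.
From h(0) = 8: A = 8.
From h(1) = 1: (A + B)·(-4) = 1 ⇒ B = - \frac{33}{4}.
So h(n) = \left(8 - \frac{33 n}{4}\right) \cdot (-4)^n.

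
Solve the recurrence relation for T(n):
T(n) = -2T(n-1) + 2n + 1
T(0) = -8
First-order linear with linear forcing.
Homogeneous solution: T_h(n) = A·(-2)^n.
Try particular T_p(n) = pn + q. Substituting:
  pn + q = -2(p(n-1) + q) + 2n + 1.
Matching the n-coefficient: p = -2p + 2 ⇒ p = \frac{2}{3}.
Matching constants: q = 2p - 2q + 1 ⇒ q = \frac{7}{9}.
General: T(n) = A·(-2)^n + \frac{2 n}{3} + \frac{7}{9}.
Apply T(0) = -8: A + \frac{7}{9} = -8 ⇒ A = - \frac{79}{9}.
So T(n) = - \frac{79 \left(-2\right)^{n}}{9} + \frac{2 n}{3} + \frac{7}{9}.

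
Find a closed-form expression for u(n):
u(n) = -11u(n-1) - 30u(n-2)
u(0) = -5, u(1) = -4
Characteristic equation: x² + 11x + 30 = 0, which factors as (x - (-6))(x - (-5)) = 0.
Roots r₁ = -6, r₂ = -5 (distinct).
General solution: u(n) = A·(-6)^n + B·(-5)^n.
From u(0) = -5: A + B = -5.
From u(1) = -4: -6A - 5B = -4.
Solving: A = 29, B = -34.
So u(n) = - 34 \left(-5\right)^{n} + 29 \left(-6\right)^{n}.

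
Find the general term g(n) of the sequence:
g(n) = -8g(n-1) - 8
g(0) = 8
First-order linear non-homogeneous.
Homogeneous solution: g_h(n) = A·(-8)^n.
Try constant particular solution g_p = K: K = -8K - 8 ⇒ K = - \frac{8}{9}.
General: g(n) = A·(-8)^n - \frac{8}{9}.
Apply g(0) = 8: A - \frac{8}{9} = 8 ⇒ A = \frac{80}{9}.
So g(n) = \frac{80 \left(-8\right)^{n}}{9} - \frac{8}{9}.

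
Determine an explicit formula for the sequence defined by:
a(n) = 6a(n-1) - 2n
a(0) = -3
First-order linear with linear forcing.
Homogeneous solution: a_h(n) = A·(6)^n.
Try particular a_p(n) = pn + q. Substituting:
  pn + q = 6(p(n-1) + q) - 2n.
Matching the n-coefficient: p = 6p - 2 ⇒ p = \frac{2}{5}.
Matching constants: q = -6p + 6q ⇒ q = \frac{12}{25}.
General: a(n) = A·(6)^n + \frac{2 n}{5} + \frac{12}{25}.
Apply a(0) = -3: A + \frac{12}{25} = -3 ⇒ A = - \frac{87}{25}.
So a(n) = - \frac{87 \cdot 6^{n}}{25} + \frac{2 n}{5} + \frac{12}{25}.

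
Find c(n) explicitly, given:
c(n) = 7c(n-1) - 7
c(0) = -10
First-order linear non-homogeneous.
Homogeneous solution: c_h(n) = A·(7)^n.
Try constant particular solution c_p = K: K = 7K - 7 ⇒ K = \frac{7}{6}.
General: c(n) = A·(7)^n + \frac{7}{6}.
Apply c(0) = -10: A + \frac{7}{6} = -10 ⇒ A = - \frac{67}{6}.
So c(n) = \frac{7}{6} - \frac{67 \cdot 7^{n}}{6}.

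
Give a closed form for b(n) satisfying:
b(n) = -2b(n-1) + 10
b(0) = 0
First-order linear non-homogeneous.
Homogeneous solution: b_h(n) = A·(-2)^n.
Try constant particular solution b_p = K: K = -2K + 10 ⇒ K = \frac{10}{3}.
General: b(n) = A·(-2)^n + \frac{10}{3}.
Apply b(0) = 0: A + \frac{10}{3} = 0 ⇒ A = - \frac{10}{3}.
So b(n) = \frac{10}{3} - \frac{10 \left(-2\right)^{n}}{3}.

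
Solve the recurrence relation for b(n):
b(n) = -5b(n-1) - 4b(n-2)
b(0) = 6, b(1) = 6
Characteristic equation: x² + 5x + 4 = 0, which factors as (x - (-4))(x - (-1)) = 0.
Roots r₁ = -4, r₂ = -1 (distinct).
General solution: b(n) = A·(-4)^n + B·(-1)^n.
From b(0) = 6: A + B = 6.
From b(1) = 6: -4A - B = 6.
Solving: A = -4, B = 10.
So b(n) = 10 \left(-1\right)^{n} - 4 \left(-4\right)^{n}.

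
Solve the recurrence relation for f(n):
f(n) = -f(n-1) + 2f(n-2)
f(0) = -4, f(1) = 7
Characteristic equation: x² + x - 2 = 0, which factors as (x - (1))(x - (-2)) = 0.
Roots r₁ = 1, r₂ = -2 (distinct).
General solution: f(n) = A·(1)^n + B·(-2)^n.
From f(0) = -4: A + B = -4.
From f(1) = 7: A - 2B = 7.
Solving: A = - \frac{1}{3}, B = - \frac{11}{3}.
So f(n) = - \frac{11 \left(-2\right)^{n}}{3} - \frac{1}{3}.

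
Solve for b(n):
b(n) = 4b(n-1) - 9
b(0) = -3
First-order linear non-homogeneous.
Homogeneous solution: b_h(n) = A·(4)^n.
Try constant particular solution b_p = K: K = 4K - 9 ⇒ K = 3.
General: b(n) = A·(4)^n + 3.
Apply b(0) = -3: A + 3 = -3 ⇒ A = -6.
So b(n) = 3 - 6 \cdot 4^{n}.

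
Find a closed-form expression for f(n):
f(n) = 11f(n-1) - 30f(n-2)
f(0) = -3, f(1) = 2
Characteristic equation: x² - 11x + 30 = 0, which factors as (x - (5))(x - (6)) = 0.
Roots r₁ = 5, r₂ = 6 (distinct).
General solution: f(n) = A·(5)^n + B·(6)^n.
From f(0) = -3: A + B = -3.
From f(1) = 2: 5A + 6B = 2.
Solving: A = -20, B = 17.
So f(n) = - 20 \cdot 5^{n} + 17 \cdot 6^{n}.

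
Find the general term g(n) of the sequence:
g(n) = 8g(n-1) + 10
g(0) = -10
First-order linear non-homogeneous.
Homogeneous solution: g_h(n) = A·(8)^n.
Try constant particular solution g_p = K: K = 8K + 10 ⇒ K = - \frac{10}{7}.
General: g(n) = A·(8)^n - \frac{10}{7}.
Apply g(0) = -10: A - \frac{10}{7} = -10 ⇒ A = - \frac{60}{7}.
So g(n) = - \frac{60 \cdot 8^{n}}{7} - \frac{10}{7}.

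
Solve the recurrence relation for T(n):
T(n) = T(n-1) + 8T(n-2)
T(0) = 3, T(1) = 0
Characteristic equation: x² - x - 8 = 0.
Discriminant Δ = (1)² + 4·(8) = 33.
Roots r₁,₂ = (1 ± √33)/2, so r₁ = \frac{1}{2} + \frac{\sqrt{33}}{2}, r₂ = \frac{1}{2} - \frac{\sqrt{33}}{2}.
General solution: T(n) = A·r₁^n + B·r₂^n.
From the initial conditions, A + B = 3 and r₁A + r₂B = 0.
Since r₁ - r₂ = √33: A = (0 - (3)r₂)/√33 = \frac{3}{2} - \frac{\sqrt{33}}{22}, and B = 3 - A = \frac{\sqrt{33}}{22} + \frac{3}{2}.
So T(n) = \left(\frac{3}{2} - \frac{\sqrt{33}}{22}\right)\left(\frac{1}{2} + \frac{\sqrt{33}}{2}\right)^n + \left(\frac{\sqrt{33}}{22} + \frac{3}{2}\right)\left(\frac{1}{2} - \frac{\sqrt{33}}{2}\right)^n.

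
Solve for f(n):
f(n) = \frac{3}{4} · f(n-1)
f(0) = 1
Pure geometric recurrence with ratio \frac{3}{4}.
By induction f(n) = f(0) · (\frac{3}{4})^n = \left(\frac{3}{4}\right)^{n}.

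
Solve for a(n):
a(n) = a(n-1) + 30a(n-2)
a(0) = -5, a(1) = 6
Characteristic equation: x² - x - 30 = 0, which factors as (x - (-5))(x - (6)) = 0.
Roots r₁ = -5, r₂ = 6 (distinct).
General solution: a(n) = A·(-5)^n + B·(6)^n.
From a(0) = -5: A + B = -5.
From a(1) = 6: -5A + 6B = 6.
Solving: A = - \frac{36}{11}, B = - \frac{19}{11}.
So a(n) = - \frac{36 \left(-5\right)^{n}}{11} - \frac{19 \cdot 6^{n}}{11}.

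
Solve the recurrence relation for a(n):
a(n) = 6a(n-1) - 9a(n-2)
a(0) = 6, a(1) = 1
Characteristic equation: x² - 6x + 9 = 0, which is (x - (3))².
Repeated root r = 3.
General solution: a(n) = (A + Bn)·(3)^n.
From a(0) = 6: A = 6.
From a(1) = 1: (A + B)·(3) = 1 ⇒ B = - \frac{17}{3}.
So a(n) = \left(6 - \frac{17 n}{3}\right) \cdot (3)^n.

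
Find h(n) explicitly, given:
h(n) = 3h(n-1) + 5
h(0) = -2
First-order linear non-homogeneous.
Homogeneous solution: h_h(n) = A·(3)^n.
Try constant particular solution h_p = K: K = 3K + 5 ⇒ K = - \frac{5}{2}.
General: h(n) = A·(3)^n - \frac{5}{2}.
Apply h(0) = -2: A - \frac{5}{2} = -2 ⇒ A = \frac{1}{2}.
So h(n) = \frac{3^{n}}{2} - \frac{5}{2}.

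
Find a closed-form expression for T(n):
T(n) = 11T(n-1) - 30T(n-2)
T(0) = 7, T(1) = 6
Characteristic equation: x² - 11x + 30 = 0, which factors as (x - (5))(x - (6)) = 0.
Roots r₁ = 5, r₂ = 6 (distinct).
General solution: T(n) = A·(5)^n + B·(6)^n.
From T(0) = 7: A + B = 7.
From T(1) = 6: 5A + 6B = 6.
Solving: A = 36, B = -29.
So T(n) = 36 \cdot 5^{n} - 29 \cdot 6^{n}.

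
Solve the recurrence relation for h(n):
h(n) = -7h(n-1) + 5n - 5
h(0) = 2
First-order linear with linear forcing.
Homogeneous solution: h_h(n) = A·(-7)^n.
Try particular h_p(n) = pn + q. Substituting:
  pn + q = -7(p(n-1) + q) + 5n - 5.
Matching the n-coefficient: p = -7p + 5 ⇒ p = \frac{5}{8}.
Matching constants: q = 7p - 7q - 5 ⇒ q = - \frac{5}{64}.
General: h(n) = A·(-7)^n + \frac{5 n}{8} - \frac{5}{64}.
Apply h(0) = 2: A - \frac{5}{64} = 2 ⇒ A = \frac{133}{64}.
So h(n) = \frac{133 \left(-7\right)^{n}}{64} + \frac{5 n}{8} - \frac{5}{64}.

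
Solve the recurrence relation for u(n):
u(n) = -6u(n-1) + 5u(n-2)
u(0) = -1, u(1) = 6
Characteristic equation: x² + 6x - 5 = 0.
Discriminant Δ = (-6)² + 4·(5) = 56.
Roots r₁,₂ = (-6 ± √56)/2, so r₁ = -3 + \sqrt{14}, r₂ = - \sqrt{14} - 3.
General solution: u(n) = A·r₁^n + B·r₂^n.
From the initial conditions, A + B = -1 and r₁A + r₂B = 6.
Since r₁ - r₂ = √56: A = (6 - (-1)r₂)/√56 = - \frac{1}{2} + \frac{3 \sqrt{14}}{28}, and B = -1 - A = - \frac{1}{2} - \frac{3 \sqrt{14}}{28}.
So u(n) = \left(- \frac{1}{2} + \frac{3 \sqrt{14}}{28}\right)\left(-3 + \sqrt{14}\right)^n + \left(- \frac{1}{2} - \frac{3 \sqrt{14}}{28}\right)\left(- \sqrt{14} - 3\right)^n.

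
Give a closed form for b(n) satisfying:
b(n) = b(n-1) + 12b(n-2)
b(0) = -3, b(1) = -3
Characteristic equation: x² - x - 12 = 0, which factors as (x - (4))(x - (-3)) = 0.
Roots r₁ = 4, r₂ = -3 (distinct).
General solution: b(n) = A·(4)^n + B·(-3)^n.
From b(0) = -3: A + B = -3.
From b(1) = -3: 4A - 3B = -3.
Solving: A = - \frac{12}{7}, B = - \frac{9}{7}.
So b(n) = - \frac{9 \left(-3\right)^{n}}{7} - \frac{12 \cdot 4^{n}}{7}.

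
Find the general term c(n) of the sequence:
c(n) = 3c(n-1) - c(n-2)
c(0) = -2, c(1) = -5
Characteristic equation: x² - 3x + 1 = 0.
Discriminant Δ = (3)² + 4·(-1) = 5.
Roots r₁,₂ = (3 ± √5)/2, so r₁ = \frac{\sqrt{5}}{2} + \frac{3}{2}, r₂ = \frac{3}{2} - \frac{\sqrt{5}}{2}.
General solution: c(n) = A·r₁^n + B·r₂^n.
From the initial conditions, A + B = -2 and r₁A + r₂B = -5.
Since r₁ - r₂ = √5: A = (-5 - (-2)r₂)/√5 = -1 - \frac{2 \sqrt{5}}{5}, and B = -2 - A = -1 + \frac{2 \sqrt{5}}{5}.
So c(n) = \left(-1 - \frac{2 \sqrt{5}}{5}\right)\left(\frac{\sqrt{5}}{2} + \frac{3}{2}\right)^n + \left(-1 + \frac{2 \sqrt{5}}{5}\right)\left(\frac{3}{2} - \frac{\sqrt{5}}{2}\right)^n.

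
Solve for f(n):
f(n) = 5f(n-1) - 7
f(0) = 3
First-order linear non-homogeneous.
Homogeneous solution: f_h(n) = A·(5)^n.
Try constant particular solution f_p = K: K = 5K - 7 ⇒ K = \frac{7}{4}.
General: f(n) = A·(5)^n + \frac{7}{4}.
Apply f(0) = 3: A + \frac{7}{4} = 3 ⇒ A = \frac{5}{4}.
So f(n) = \frac{5 \cdot 5^{n}}{4} + \frac{7}{4}.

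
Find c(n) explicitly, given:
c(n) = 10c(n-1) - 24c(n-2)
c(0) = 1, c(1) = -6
Characteristic equation: x² - 10x + 24 = 0, which factors as (x - (4))(x - (6)) = 0.
Roots r₁ = 4, r₂ = 6 (distinct).
General solution: c(n) = A·(4)^n + B·(6)^n.
From c(0) = 1: A + B = 1.
From c(1) = -6: 4A + 6B = -6.
Solving: A = 6, B = -5.
So c(n) = 6 \cdot 4^{n} - 5 \cdot 6^{n}.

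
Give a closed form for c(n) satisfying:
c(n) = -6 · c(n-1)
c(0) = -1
Pure geometric recurrence with ratio -6.
By induction c(n) = c(0) · (-6)^n = - \left(-6\right)^{n}.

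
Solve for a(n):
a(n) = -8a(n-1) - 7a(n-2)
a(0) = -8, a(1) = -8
Characteristic equation: x² + 8x + 7 = 0, which factors as (x - (-1))(x - (-7)) = 0.
Roots r₁ = -1, r₂ = -7 (distinct).
General solution: a(n) = A·(-1)^n + B·(-7)^n.
From a(0) = -8: A + B = -8.
From a(1) = -8: -A - 7B = -8.
Solving: A = - \frac{32}{3}, B = \frac{8}{3}.
So a(n) = - \frac{32 \left(-1\right)^{n}}{3} + \frac{8 \left(-7\right)^{n}}{3}.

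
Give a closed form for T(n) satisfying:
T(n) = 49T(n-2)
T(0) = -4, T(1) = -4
Characteristic equation: x² - 49 = 0, which factors as (x - (-7))(x - (7)) = 0.
Roots r₁ = -7, r₂ = 7 (distinct).
General solution: T(n) = A·(-7)^n + B·(7)^n.
From T(0) = -4: A + B = -4.
From T(1) = -4: -7A + 7B = -4.
Solving: A = - \frac{12}{7}, B = - \frac{16}{7}.
So T(n) = - \frac{12 \left(-7\right)^{n}}{7} - \frac{16 \cdot 7^{n}}{7}.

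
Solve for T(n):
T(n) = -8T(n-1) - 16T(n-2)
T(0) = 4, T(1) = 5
Characteristic equation: x² + 8x + 16 = 0, which is (x - (-4))².
Repeated root r = -4.
General solution: T(n) = (A + Bn)·(-4)^n.
From T(0) = 4: A = 4.
From T(1) = 5: (A + B)·(-4) = 5 ⇒ B = - \frac{21}{4}.
So T(n) = \left(4 - \frac{21 n}{4}\right) \cdot (-4)^n.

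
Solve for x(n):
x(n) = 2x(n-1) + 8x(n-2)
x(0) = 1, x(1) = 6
Characteristic equation: x² - 2x - 8 = 0, which factors as (x - (-2))(x - (4)) = 0.
Roots r₁ = -2, r₂ = 4 (distinct).
General solution: x(n) = A·(-2)^n + B·(4)^n.
From x(0) = 1: A + B = 1.
From x(1) = 6: -2A + 4B = 6.
Solving: A = - \frac{1}{3}, B = \frac{4}{3}.
So x(n) = - \frac{\left(-2\right)^{n}}{3} + \frac{4 \cdot 4^{n}}{3}.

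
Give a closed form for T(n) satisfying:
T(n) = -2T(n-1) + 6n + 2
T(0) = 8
First-order linear with linear forcing.
Homogeneous solution: T_h(n) = A·(-2)^n.
Try particular T_p(n) = pn + q. Substituting:
  pn + q = -2(p(n-1) + q) + 6n + 2.
Matching the n-coefficient: p = -2p + 6 ⇒ p = 2.
Matching constants: q = 2p - 2q + 2 ⇒ q = 2.
General: T(n) = A·(-2)^n + 2 n + 2.
Apply T(0) = 8: A + 2 = 8 ⇒ A = 6.
So T(n) = 6 \left(-2\right)^{n} + 2 n + 2.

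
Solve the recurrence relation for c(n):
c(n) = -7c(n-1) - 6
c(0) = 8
First-order linear non-homogeneous.
Homogeneous solution: c_h(n) = A·(-7)^n.
Try constant particular solution c_p = K: K = -7K - 6 ⇒ K = - \frac{3}{4}.
General: c(n) = A·(-7)^n - \frac{3}{4}.
Apply c(0) = 8: A - \frac{3}{4} = 8 ⇒ A = \frac{35}{4}.
So c(n) = \frac{35 \left(-7\right)^{n}}{4} - \frac{3}{4}.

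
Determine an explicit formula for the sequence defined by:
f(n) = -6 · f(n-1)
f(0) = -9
Pure geometric recurrence with ratio -6.
By induction f(n) = f(0) · (-6)^n = - 9 \left(-6\right)^{n}.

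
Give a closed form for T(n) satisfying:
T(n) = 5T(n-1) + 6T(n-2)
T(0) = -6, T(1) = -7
Characteristic equation: x² - 5x - 6 = 0, which factors as (x - (6))(x - (-1)) = 0.
Roots r₁ = 6, r₂ = -1 (distinct).
General solution: T(n) = A·(6)^n + B·(-1)^n.
From T(0) = -6: A + B = -6.
From T(1) = -7: 6A - B = -7.
Solving: A = - \frac{13}{7}, B = - \frac{29}{7}.
So T(n) = - \frac{29 \left(-1\right)^{n}}{7} - \frac{13 \cdot 6^{n}}{7}.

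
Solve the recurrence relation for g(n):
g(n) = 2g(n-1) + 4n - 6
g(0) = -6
First-order linear with linear forcing.
Homogeneous solution: g_h(n) = A·(2)^n.
Try particular g_p(n) = pn + q. Substituting:
  pn + q = 2(p(n-1) + q) + 4n - 6.
Matching the n-coefficient: p = 2p + 4 ⇒ p = -4.
Matching constants: q = -2p + 2q - 6 ⇒ q = -2.
General: g(n) = A·(2)^n - 4 n - 2.
Apply g(0) = -6: A - 2 = -6 ⇒ A = -4.
So g(n) = - 4 \cdot 2^{n} - 4 n - 2.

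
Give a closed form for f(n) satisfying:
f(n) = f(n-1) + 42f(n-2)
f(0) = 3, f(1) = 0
Characteristic equation: x² - x - 42 = 0, which factors as (x - (7))(x - (-6)) = 0.
Roots r₁ = 7, r₂ = -6 (distinct).
General solution: f(n) = A·(7)^n + B·(-6)^n.
From f(0) = 3: A + B = 3.
From f(1) = 0: 7A - 6B = 0.
Solving: A = \frac{18}{13}, B = \frac{21}{13}.
So f(n) = \frac{21 \left(-6\right)^{n}}{13} + \frac{18 \cdot 7^{n}}{13}.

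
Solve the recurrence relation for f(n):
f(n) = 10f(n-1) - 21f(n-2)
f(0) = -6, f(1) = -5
Characteristic equation: x² - 10x + 21 = 0, which factors as (x - (3))(x - (7)) = 0.
Roots r₁ = 3, r₂ = 7 (distinct).
General solution: f(n) = A·(3)^n + B·(7)^n.
From f(0) = -6: A + B = -6.
From f(1) = -5: 3A + 7B = -5.
Solving: A = - \frac{37}{4}, B = \frac{13}{4}.
So f(n) = - \frac{37 \cdot 3^{n}}{4} + \frac{13 \cdot 7^{n}}{4}.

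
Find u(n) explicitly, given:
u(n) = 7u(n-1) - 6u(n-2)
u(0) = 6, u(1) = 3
Characteristic equation: x² - 7x + 6 = 0, which factors as (x - (1))(x - (6)) = 0.
Roots r₁ = 1, r₂ = 6 (distinct).
General solution: u(n) = A·(1)^n + B·(6)^n.
From u(0) = 6: A + B = 6.
From u(1) = 3: A + 6B = 3.
Solving: A = \frac{33}{5}, B = - \frac{3}{5}.
So u(n) = \frac{33}{5} - \frac{3 \cdot 6^{n}}{5}.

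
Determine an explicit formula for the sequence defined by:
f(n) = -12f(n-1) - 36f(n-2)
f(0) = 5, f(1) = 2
Characteristic equation: x² + 12x + 36 = 0, which is (x - (-6))².
Repeated root r = -6.
General solution: f(n) = (A + Bn)·(-6)^n.
From f(0) = 5: A = 5.
From f(1) = 2: (A + B)·(-6) = 2 ⇒ B = - \frac{16}{3}.
So f(n) = \left(5 - \frac{16 n}{3}\right) \cdot (-6)^n.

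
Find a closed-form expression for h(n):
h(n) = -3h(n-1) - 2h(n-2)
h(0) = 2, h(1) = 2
Characteristic equation: x² + 3x + 2 = 0, which factors as (x - (-1))(x - (-2)) = 0.
Roots r₁ = -1, r₂ = -2 (distinct).
General solution: h(n) = A·(-1)^n + B·(-2)^n.
From h(0) = 2: A + B = 2.
From h(1) = 2: -A - 2B = 2.
Solving: A = 6, B = -4.
So h(n) = 6 \left(-1\right)^{n} - 4 \left(-2\right)^{n}.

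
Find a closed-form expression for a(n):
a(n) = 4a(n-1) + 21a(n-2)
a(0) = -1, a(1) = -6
Characteristic equation: x² - 4x - 21 = 0, which factors as (x - (-3))(x - (7)) = 0.
Roots r₁ = -3, r₂ = 7 (distinct).
General solution: a(n) = A·(-3)^n + B·(7)^n.
From a(0) = -1: A + B = -1.
From a(1) = -6: -3A + 7B = -6.
Solving: A = - \frac{1}{10}, B = - \frac{9}{10}.
So a(n) = - \frac{\left(-3\right)^{n}}{10} - \frac{9 \cdot 7^{n}}{10}.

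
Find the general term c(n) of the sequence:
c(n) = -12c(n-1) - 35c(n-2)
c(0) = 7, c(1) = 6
Characteristic equation: x² + 12x + 35 = 0, which factors as (x - (-7))(x - (-5)) = 0.
Roots r₁ = -7, r₂ = -5 (distinct).
General solution: c(n) = A·(-7)^n + B·(-5)^n.
From c(0) = 7: A + B = 7.
From c(1) = 6: -7A - 5B = 6.
Solving: A = - \frac{41}{2}, B = \frac{55}{2}.
So c(n) = \frac{55 \left(-5\right)^{n}}{2} - \frac{41 \left(-7\right)^{n}}{2}.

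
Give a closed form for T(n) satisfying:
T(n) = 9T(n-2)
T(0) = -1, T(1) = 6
Characteristic equation: x² - 9 = 0, which factors as (x - (-3))(x - (3)) = 0.
Roots r₁ = -3, r₂ = 3 (distinct).
General solution: T(n) = A·(-3)^n + B·(3)^n.
From T(0) = -1: A + B = -1.
From T(1) = 6: -3A + 3B = 6.
Solving: A = - \frac{3}{2}, B = \frac{1}{2}.
So T(n) = - \frac{3 \left(-3\right)^{n}}{2} + \frac{3^{n}}{2}.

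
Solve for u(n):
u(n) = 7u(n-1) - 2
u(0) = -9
First-order linear non-homogeneous.
Homogeneous solution: u_h(n) = A·(7)^n.
Try constant particular solution u_p = K: K = 7K - 2 ⇒ K = \frac{1}{3}.
General: u(n) = A·(7)^n + \frac{1}{3}.
Apply u(0) = -9: A + \frac{1}{3} = -9 ⇒ A = - \frac{28}{3}.
So u(n) = \frac{1}{3} - \frac{28 \cdot 7^{n}}{3}.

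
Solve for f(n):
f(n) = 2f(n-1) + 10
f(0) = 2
First-order linear non-homogeneous.
Homogeneous solution: f_h(n) = A·(2)^n.
Try constant particular solution f_p = K: K = 2K + 10 ⇒ K = -10.
General: f(n) = A·(2)^n - 10.
Apply f(0) = 2: A - 10 = 2 ⇒ A = 12.
So f(n) = 12 \cdot 2^{n} - 10.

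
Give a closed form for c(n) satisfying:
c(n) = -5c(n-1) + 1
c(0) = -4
First-order linear non-homogeneous.
Homogeneous solution: c_h(n) = A·(-5)^n.
Try constant particular solution c_p = K: K = -5K + 1 ⇒ K = \frac{1}{6}.
General: c(n) = A·(-5)^n + \frac{1}{6}.
Apply c(0) = -4: A + \frac{1}{6} = -4 ⇒ A = - \frac{25}{6}.
So c(n) = \frac{1}{6} - \frac{25 \left(-5\right)^{n}}{6}.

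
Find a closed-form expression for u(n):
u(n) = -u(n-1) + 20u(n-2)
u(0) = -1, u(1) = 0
Characteristic equation: x² + x - 20 = 0, which factors as (x - (-5))(x - (4)) = 0.
Roots r₁ = -5, r₂ = 4 (distinct).
General solution: u(n) = A·(-5)^n + B·(4)^n.
From u(0) = -1: A + B = -1.
From u(1) = 0: -5A + 4B = 0.
Solving: A = - \frac{4}{9}, B = - \frac{5}{9}.
So u(n) = - \frac{4 \left(-5\right)^{n}}{9} - \frac{5 \cdot 4^{n}}{9}.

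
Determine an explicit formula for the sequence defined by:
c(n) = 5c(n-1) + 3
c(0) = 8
First-order linear non-homogeneous.
Homogeneous solution: c_h(n) = A·(5)^n.
Try constant particular solution c_p = K: K = 5K + 3 ⇒ K = - \frac{3}{4}.
General: c(n) = A·(5)^n - \frac{3}{4}.
Apply c(0) = 8: A - \frac{3}{4} = 8 ⇒ A = \frac{35}{4}.
So c(n) = \frac{35 \cdot 5^{n}}{4} - \frac{3}{4}.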